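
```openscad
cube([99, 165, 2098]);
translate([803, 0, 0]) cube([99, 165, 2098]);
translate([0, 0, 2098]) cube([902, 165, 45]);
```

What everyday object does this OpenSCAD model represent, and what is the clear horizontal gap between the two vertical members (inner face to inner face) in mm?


A door frame. The clear opening width is 704 mm.

Two 2098 mm tall posts with a header on top — a door frame. The left jamb is 99 mm wide at x = 0; the right jamb starts at x = 803. The clear opening is 803 − 99 = 704 mm.


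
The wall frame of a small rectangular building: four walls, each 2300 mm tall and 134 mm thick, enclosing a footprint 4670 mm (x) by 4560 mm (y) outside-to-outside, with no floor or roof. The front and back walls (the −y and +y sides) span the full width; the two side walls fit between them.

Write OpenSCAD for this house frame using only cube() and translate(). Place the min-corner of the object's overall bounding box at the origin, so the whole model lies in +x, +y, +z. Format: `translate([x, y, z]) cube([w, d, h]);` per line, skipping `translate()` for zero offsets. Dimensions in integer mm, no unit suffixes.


cube([4670, 134, 2300]);
translate([0, 4426, 0]) cube([4670, 134, 2300]);
translate([0, 134, 0]) cube([134, 4292, 2300]);
translate([4536, 134, 0]) cube([134, 4292, 2300]);


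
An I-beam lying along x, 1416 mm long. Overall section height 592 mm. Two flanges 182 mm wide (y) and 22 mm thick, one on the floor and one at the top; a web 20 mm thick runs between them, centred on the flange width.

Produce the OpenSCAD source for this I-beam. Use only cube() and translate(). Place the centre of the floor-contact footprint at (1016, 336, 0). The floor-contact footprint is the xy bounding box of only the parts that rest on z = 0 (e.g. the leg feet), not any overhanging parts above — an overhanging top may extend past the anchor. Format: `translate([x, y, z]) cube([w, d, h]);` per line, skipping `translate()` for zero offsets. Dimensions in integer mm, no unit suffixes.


translate([308, 245, 0]) cube([1416, 182, 22]);
translate([308, 326, 22]) cube([1416, 20, 548]);
translate([308, 245, 570]) cube([1416, 182, 22]);


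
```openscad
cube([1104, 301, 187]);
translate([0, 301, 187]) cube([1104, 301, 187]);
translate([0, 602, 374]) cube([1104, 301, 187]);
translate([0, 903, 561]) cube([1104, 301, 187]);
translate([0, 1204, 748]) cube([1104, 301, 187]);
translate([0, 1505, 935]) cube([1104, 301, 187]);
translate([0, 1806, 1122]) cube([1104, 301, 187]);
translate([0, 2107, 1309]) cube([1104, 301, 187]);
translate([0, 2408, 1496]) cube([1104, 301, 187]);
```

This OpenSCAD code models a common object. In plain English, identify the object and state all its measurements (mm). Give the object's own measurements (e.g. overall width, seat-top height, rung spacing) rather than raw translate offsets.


A straight staircase of 9 solid steps. Each step is 1104 mm wide (x), 301 mm deep (y, the going) and 187 mm tall (the rise). The first step rests on the floor; each subsequent step sits one going further in +y and one rise higher in +z, directly behind and above the previous step with no overlap.


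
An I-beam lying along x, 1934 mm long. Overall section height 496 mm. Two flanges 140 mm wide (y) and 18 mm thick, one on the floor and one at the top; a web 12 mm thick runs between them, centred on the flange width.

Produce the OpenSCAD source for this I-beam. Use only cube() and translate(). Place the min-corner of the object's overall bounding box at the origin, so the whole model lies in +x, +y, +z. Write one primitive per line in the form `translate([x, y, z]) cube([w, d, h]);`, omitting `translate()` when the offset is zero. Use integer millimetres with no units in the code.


cube([1934, 140, 18]);
translate([0, 64, 18]) cube([1934, 12, 460]);
translate([0, 0, 478]) cube([1934, 140, 18]);


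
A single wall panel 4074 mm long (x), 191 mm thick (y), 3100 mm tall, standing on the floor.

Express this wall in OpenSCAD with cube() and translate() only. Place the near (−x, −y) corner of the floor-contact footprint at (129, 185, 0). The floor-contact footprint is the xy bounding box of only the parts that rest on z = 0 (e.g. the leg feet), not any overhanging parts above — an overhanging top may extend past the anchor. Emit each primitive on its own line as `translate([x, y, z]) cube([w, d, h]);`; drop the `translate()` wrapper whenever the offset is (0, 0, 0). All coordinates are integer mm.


translate([129, 185, 0]) cube([4074, 191, 3100]);


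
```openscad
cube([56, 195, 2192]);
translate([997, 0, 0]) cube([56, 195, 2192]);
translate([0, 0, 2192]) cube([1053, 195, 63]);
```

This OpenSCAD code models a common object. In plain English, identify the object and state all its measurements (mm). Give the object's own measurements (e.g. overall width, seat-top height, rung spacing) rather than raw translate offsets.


A door frame. The clear opening is 941 mm wide and 2192 mm high. Two 56 mm wide jambs, 195 mm deep, stand either side of the opening from the floor to the top of the opening. A 63 mm thick head sits across the top of both jambs, spanning the full outside width of the frame.


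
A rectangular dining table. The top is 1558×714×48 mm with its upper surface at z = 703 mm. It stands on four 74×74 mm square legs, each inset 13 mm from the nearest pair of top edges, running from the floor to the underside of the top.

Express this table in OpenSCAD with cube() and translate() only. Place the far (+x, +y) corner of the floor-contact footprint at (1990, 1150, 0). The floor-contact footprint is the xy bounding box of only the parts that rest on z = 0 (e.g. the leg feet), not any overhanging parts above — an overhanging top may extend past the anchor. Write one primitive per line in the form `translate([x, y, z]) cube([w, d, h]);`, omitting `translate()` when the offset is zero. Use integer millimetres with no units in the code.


// leg_h = 703 - 48 = 655
translate([445, 449, 655]) cube([1558, 714, 48]);
translate([458, 462, 0]) cube([74, 74, 655]);
translate([1916, 462, 0]) cube([74, 74, 655]);
translate([458, 1076, 0]) cube([74, 74, 655]);
translate([1916, 1076, 0]) cube([74, 74, 655]);


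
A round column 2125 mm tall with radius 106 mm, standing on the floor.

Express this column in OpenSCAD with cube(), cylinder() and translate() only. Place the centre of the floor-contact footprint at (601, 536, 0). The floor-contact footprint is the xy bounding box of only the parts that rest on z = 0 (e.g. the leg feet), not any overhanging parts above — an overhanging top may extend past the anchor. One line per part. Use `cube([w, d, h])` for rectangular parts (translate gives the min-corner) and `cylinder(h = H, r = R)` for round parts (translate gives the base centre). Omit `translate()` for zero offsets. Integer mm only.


translate([601, 536, 0]) cylinder(h = 2125, r = 106);


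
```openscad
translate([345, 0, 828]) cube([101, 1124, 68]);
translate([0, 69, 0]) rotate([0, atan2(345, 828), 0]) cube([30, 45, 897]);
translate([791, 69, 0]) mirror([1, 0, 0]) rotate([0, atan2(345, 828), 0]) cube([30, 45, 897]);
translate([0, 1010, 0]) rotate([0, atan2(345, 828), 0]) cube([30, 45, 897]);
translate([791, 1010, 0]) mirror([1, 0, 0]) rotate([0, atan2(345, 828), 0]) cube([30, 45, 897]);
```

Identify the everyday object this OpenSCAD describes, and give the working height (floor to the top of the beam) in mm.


A sawhorse. The overall height is 896 mm.

A beam across two mirrored pairs of raked legs — a sawhorse. The beam's underside is at z = 828 (matching the legs' vertical rise in atan2(345, 828)) and the beam is 68 mm tall, so its top is at 828 + 68 = 896 mm. The raked legs top out at the beam's underside, so that is the highest point.


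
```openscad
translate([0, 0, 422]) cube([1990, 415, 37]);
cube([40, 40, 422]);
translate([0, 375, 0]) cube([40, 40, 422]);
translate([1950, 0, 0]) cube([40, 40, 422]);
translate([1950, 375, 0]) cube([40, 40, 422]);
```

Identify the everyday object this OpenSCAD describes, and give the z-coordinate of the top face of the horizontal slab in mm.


A bench. The seat-top height is 459 mm.

A long slab on four corner posts — a bench. The slab sits at z = 422 with thickness 37, so the top is 422 + 37 = 459 mm.


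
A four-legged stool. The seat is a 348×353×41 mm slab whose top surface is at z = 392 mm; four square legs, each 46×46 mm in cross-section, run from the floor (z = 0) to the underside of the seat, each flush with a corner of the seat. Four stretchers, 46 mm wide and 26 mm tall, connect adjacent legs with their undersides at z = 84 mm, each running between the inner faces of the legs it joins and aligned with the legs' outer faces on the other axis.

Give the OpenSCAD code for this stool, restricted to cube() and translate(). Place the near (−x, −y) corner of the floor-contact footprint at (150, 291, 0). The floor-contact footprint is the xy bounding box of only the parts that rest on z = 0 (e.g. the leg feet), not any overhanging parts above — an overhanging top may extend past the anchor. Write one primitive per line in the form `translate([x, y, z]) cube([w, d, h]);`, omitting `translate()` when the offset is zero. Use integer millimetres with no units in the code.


translate([150, 291, 351]) cube([348, 353, 41]);
translate([150, 291, 0]) cube([46, 46, 351]);
translate([452, 291, 0]) cube([46, 46, 351]);
translate([150, 598, 0]) cube([46, 46, 351]);
translate([452, 598, 0]) cube([46, 46, 351]);
translate([196, 291, 84]) cube([256, 46, 26]);
translate([196, 598, 84]) cube([256, 46, 26]);
translate([150, 337, 84]) cube([46, 261, 26]);
translate([452, 337, 84]) cube([46, 261, 26]);


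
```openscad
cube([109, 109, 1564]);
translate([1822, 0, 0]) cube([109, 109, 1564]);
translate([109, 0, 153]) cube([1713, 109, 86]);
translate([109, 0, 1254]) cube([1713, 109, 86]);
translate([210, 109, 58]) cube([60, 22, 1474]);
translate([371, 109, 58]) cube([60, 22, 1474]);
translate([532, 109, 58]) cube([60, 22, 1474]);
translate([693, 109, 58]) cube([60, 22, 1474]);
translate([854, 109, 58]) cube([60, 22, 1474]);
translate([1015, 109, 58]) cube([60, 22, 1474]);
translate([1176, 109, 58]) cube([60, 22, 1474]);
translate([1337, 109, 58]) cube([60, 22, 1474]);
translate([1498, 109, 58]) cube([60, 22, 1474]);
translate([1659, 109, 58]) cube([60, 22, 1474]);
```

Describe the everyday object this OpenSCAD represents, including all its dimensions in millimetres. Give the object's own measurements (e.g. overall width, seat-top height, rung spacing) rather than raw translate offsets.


A fence section. Two 109×109 mm posts, 1564 mm tall, stand on the floor with a clear span of 1713 mm between their inner faces. Two horizontal rails of 109×86 mm section span the gap between the posts with their undersides at z = 153 mm and z = 1254 mm, flush with the posts' −y face. 10 pickets, each 60 mm wide, 22 mm thick and 1474 mm tall, are fixed to the +y face of the rails with their bottoms at z = 58 mm, spaced across the span with a 101 mm gap after the −x post and between neighbouring pickets, with 103 mm left before the +x post.


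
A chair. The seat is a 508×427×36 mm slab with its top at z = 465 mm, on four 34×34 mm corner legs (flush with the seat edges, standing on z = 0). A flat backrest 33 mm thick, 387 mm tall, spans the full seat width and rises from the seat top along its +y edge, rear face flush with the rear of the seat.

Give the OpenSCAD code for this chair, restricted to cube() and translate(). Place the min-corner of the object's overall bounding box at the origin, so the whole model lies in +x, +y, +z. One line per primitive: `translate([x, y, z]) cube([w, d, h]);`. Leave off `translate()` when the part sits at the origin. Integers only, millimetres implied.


translate([0, 0, 429]) cube([508, 427, 36]);
cube([34, 34, 429]);
translate([474, 0, 0]) cube([34, 34, 429]);
translate([0, 393, 0]) cube([34, 34, 429]);
translate([474, 393, 0]) cube([34, 34, 429]);
translate([0, 394, 465]) cube([508, 33, 387]);


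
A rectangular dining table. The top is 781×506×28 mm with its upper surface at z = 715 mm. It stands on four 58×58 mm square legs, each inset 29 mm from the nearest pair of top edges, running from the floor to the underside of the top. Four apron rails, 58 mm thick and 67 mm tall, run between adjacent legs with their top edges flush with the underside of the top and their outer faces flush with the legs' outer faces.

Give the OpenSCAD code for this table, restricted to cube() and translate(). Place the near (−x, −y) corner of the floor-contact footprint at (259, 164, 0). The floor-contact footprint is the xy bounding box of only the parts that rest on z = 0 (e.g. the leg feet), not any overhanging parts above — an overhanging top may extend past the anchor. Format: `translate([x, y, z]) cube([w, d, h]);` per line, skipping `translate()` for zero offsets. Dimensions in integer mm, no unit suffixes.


translate([230, 135, 687]) cube([781, 506, 28]);
translate([259, 164, 0]) cube([58, 58, 687]);
translate([924, 164, 0]) cube([58, 58, 687]);
translate([259, 554, 0]) cube([58, 58, 687]);
translate([924, 554, 0]) cube([58, 58, 687]);
translate([317, 164, 620]) cube([607, 58, 67]);
translate([317, 554, 620]) cube([607, 58, 67]);
translate([259, 222, 620]) cube([58, 332, 67]);
translate([924, 222, 620]) cube([58, 332, 67]);


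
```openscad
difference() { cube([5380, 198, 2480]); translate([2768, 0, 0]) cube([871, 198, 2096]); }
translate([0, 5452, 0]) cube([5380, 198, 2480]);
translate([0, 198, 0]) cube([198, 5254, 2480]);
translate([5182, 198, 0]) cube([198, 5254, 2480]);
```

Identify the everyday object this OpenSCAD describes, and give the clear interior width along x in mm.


A single room. The interior width is 4984 mm.

Four walls enclosing a rectangle with a door in the front wall — a room. Outside width 5380 minus two 198 mm walls gives 4984 mm.


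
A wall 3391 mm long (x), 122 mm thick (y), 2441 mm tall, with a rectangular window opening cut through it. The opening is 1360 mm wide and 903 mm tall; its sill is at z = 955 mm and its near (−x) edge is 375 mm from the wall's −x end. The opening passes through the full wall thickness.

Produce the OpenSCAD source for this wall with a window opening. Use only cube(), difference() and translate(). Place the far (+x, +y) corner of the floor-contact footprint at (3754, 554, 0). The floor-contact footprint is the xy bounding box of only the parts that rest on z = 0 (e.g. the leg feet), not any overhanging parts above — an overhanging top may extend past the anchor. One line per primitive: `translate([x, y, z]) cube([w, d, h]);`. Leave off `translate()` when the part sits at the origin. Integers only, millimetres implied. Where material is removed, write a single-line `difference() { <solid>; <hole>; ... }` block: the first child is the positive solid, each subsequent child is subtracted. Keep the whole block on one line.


difference() { translate([363, 432, 0]) cube([3391, 122, 2441]); translate([738, 432, 955]) cube([1360, 122, 903]); }


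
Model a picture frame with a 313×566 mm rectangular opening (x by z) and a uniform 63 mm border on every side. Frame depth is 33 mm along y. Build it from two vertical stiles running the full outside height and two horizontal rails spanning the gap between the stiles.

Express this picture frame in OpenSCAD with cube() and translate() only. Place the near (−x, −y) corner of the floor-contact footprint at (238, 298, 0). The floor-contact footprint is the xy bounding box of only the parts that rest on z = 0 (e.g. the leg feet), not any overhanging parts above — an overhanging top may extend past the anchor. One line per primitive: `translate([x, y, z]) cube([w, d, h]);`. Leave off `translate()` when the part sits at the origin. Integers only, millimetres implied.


translate([238, 298, 0]) cube([63, 33, 692]);
translate([614, 298, 0]) cube([63, 33, 692]);
translate([301, 298, 0]) cube([313, 33, 63]);
translate([301, 298, 629]) cube([313, 33, 63]);


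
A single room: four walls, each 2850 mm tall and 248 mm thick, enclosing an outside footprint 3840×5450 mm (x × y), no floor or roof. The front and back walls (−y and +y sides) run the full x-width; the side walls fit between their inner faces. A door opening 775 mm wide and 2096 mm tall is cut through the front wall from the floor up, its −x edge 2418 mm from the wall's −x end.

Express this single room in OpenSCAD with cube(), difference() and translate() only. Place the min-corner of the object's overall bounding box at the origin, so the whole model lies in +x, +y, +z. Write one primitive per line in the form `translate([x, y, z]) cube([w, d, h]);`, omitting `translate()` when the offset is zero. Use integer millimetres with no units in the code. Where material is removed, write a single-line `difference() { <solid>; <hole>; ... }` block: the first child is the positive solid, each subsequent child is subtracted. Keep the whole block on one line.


difference() { cube([3840, 248, 2850]); translate([2418, 0, 0]) cube([775, 248, 2096]); }
translate([0, 5202, 0]) cube([3840, 248, 2850]);
translate([0, 248, 0]) cube([248, 4954, 2850]);
translate([3592, 248, 0]) cube([248, 4954, 2850]);


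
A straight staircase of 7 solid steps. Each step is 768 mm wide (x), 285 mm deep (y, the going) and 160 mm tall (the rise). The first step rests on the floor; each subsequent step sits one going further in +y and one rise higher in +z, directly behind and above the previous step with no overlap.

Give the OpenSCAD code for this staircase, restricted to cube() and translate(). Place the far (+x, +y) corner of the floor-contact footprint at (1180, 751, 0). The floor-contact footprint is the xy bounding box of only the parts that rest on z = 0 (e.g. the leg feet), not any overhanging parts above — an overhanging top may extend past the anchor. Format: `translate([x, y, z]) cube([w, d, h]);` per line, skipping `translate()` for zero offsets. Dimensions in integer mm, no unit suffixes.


translate([412, 466, 0]) cube([768, 285, 160]);
translate([412, 751, 160]) cube([768, 285, 160]);
translate([412, 1036, 320]) cube([768, 285, 160]);
translate([412, 1321, 480]) cube([768, 285, 160]);
translate([412, 1606, 640]) cube([768, 285, 160]);
translate([412, 1891, 800]) cube([768, 285, 160]);
translate([412, 2176, 960]) cube([768, 285, 160]);


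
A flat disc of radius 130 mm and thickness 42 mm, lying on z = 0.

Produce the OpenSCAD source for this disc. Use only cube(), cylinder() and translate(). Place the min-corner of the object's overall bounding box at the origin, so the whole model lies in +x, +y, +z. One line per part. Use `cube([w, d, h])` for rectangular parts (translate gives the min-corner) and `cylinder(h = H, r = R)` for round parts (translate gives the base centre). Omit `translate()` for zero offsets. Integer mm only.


translate([130, 130, 0]) cylinder(h = 42, r = 130);


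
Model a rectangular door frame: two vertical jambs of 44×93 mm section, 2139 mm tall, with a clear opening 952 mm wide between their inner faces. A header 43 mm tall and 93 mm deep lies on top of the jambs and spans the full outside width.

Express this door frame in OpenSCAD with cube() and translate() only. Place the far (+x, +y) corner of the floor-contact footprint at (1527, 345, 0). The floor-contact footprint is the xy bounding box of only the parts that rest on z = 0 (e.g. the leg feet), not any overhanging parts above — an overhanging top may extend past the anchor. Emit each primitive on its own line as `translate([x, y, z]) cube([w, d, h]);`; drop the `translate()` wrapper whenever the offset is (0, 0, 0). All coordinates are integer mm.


translate([487, 252, 0]) cube([44, 93, 2139]);
translate([1483, 252, 0]) cube([44, 93, 2139]);
translate([487, 252, 2139]) cube([1040, 93, 43]);


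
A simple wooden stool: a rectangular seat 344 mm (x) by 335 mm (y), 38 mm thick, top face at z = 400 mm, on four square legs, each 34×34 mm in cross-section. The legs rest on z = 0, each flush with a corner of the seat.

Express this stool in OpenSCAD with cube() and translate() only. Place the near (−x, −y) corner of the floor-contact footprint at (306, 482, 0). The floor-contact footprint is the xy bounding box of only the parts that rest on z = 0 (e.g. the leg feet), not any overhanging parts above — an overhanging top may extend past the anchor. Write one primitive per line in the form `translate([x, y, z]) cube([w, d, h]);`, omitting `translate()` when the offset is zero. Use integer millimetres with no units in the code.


translate([306, 482, 362]) cube([344, 335, 38]);
translate([306, 482, 0]) cube([34, 34, 362]);
translate([616, 482, 0]) cube([34, 34, 362]);
translate([306, 783, 0]) cube([34, 34, 362]);
translate([616, 783, 0]) cube([34, 34, 362]);


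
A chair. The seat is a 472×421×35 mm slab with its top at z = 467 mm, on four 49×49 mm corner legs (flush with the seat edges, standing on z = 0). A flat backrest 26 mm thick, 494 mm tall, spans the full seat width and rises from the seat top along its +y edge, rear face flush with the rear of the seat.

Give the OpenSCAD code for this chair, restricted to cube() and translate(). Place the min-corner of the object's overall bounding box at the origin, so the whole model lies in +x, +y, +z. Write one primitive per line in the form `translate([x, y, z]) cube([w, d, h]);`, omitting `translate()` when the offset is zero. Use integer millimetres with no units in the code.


translate([0, 0, 432]) cube([472, 421, 35]);
cube([49, 49, 432]);
translate([423, 0, 0]) cube([49, 49, 432]);
translate([0, 372, 0]) cube([49, 49, 432]);
translate([423, 372, 0]) cube([49, 49, 432]);
translate([0, 395, 467]) cube([472, 26, 494]);


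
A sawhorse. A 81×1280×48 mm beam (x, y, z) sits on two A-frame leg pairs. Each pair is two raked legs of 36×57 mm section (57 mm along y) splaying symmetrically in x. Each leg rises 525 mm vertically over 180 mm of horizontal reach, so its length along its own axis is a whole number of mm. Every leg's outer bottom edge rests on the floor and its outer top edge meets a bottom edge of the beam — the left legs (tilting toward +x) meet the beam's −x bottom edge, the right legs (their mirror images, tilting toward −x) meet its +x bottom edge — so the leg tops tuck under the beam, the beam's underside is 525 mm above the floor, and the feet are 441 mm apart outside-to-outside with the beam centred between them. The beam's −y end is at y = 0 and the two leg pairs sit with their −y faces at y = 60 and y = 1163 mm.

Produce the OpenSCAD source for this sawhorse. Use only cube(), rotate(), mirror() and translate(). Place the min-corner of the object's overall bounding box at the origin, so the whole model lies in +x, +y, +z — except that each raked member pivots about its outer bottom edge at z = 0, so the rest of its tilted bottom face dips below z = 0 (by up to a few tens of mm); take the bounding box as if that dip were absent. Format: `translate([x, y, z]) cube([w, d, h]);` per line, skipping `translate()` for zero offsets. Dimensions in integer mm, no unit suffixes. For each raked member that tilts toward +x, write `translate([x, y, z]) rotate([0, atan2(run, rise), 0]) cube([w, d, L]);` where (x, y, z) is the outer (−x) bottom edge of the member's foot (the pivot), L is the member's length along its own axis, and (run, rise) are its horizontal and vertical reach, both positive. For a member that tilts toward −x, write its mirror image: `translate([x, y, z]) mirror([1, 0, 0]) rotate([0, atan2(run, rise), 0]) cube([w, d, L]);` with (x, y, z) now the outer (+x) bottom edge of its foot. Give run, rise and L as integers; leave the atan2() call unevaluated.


translate([180, 0, 525]) cube([81, 1280, 48]);
translate([0, 60, 0]) rotate([0, atan2(180, 525), 0]) cube([36, 57, 555]);
translate([441, 60, 0]) mirror([1, 0, 0]) rotate([0, atan2(180, 525), 0]) cube([36, 57, 555]);
translate([0, 1163, 0]) rotate([0, atan2(180, 525), 0]) cube([36, 57, 555]);
translate([441, 1163, 0]) mirror([1, 0, 0]) rotate([0, atan2(180, 525), 0]) cube([36, 57, 555]);


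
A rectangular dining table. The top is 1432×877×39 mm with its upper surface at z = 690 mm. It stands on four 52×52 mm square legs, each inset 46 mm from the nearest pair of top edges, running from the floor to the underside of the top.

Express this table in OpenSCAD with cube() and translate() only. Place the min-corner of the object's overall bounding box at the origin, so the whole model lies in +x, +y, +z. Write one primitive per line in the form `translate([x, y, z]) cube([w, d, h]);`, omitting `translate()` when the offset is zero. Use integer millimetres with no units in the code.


translate([0, 0, 651]) cube([1432, 877, 39]);
translate([46, 46, 0]) cube([52, 52, 651]);
translate([1334, 46, 0]) cube([52, 52, 651]);
translate([46, 779, 0]) cube([52, 52, 651]);
translate([1334, 779, 0]) cube([52, 52, 651]);


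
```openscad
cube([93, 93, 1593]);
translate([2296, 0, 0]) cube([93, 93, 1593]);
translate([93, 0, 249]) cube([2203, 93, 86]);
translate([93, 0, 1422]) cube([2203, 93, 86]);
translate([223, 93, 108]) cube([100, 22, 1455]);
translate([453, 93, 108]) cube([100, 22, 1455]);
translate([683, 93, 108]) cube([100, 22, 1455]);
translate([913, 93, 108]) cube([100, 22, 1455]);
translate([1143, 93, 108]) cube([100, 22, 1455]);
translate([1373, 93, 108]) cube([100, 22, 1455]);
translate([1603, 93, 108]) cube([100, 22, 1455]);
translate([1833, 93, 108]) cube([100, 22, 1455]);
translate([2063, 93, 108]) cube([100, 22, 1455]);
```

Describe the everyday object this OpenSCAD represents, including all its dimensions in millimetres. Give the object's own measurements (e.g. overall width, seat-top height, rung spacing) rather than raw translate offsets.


A fence section. Two 93×93 mm posts, 1593 mm tall, stand on the floor with a clear span of 2203 mm between their inner faces. Two horizontal rails of 93×86 mm section span the gap between the posts with their undersides at z = 249 mm and z = 1422 mm, flush with the posts' −y face. 9 pickets, each 100 mm wide, 22 mm thick and 1455 mm tall, are fixed to the +y face of the rails with their bottoms at z = 108 mm, spaced across the span with a 130 mm gap after the −x post and between neighbouring pickets, with 133 mm left before the +x post.


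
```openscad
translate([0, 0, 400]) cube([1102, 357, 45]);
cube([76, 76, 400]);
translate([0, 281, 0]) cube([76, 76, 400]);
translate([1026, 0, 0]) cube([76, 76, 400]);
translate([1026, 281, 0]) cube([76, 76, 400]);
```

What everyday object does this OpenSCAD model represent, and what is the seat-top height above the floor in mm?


A bench. The seat-top height is 445 mm.

A long slab on four corner posts — a bench. The slab sits at z = 400 with thickness 45, so the top is 400 + 45 = 445 mm.


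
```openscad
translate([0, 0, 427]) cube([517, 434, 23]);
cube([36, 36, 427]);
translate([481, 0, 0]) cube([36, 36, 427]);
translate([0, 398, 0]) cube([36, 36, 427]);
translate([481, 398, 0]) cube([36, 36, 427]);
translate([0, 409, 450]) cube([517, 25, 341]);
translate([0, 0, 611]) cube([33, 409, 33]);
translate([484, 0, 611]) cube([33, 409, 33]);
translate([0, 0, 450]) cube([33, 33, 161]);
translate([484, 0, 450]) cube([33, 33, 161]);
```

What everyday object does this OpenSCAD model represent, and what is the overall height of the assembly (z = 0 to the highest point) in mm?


A chair. The overall height is 791 mm.

A slab on four corner posts with a tall panel at the back — a chair. The seat slab sits at z = 427 with thickness 23, and the 341 mm backrest starts at the seat top, so the overall height is 427 + 23 + 341 = 791 mm.


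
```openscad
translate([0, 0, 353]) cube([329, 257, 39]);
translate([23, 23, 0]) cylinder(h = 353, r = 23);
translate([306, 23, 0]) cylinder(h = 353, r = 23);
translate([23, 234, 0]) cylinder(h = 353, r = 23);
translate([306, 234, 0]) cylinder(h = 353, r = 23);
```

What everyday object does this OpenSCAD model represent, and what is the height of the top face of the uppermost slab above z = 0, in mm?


A stool. The seat height is 392 mm.

A 329×257×39 slab at z = 353 on four corner cylinders — a stool. The seat top is 353 + 39 = 392 mm.


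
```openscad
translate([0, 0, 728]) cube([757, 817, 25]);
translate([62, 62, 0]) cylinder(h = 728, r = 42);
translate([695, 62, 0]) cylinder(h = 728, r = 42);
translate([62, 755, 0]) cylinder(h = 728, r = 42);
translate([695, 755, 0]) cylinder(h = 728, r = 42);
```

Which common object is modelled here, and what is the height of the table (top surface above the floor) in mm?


A table. The table height is 753 mm.

A 757×817×25 slab sits at z = 728 on four Ø84 mm round legs — a table. The top surface is at 728 + 25 = 753 mm.


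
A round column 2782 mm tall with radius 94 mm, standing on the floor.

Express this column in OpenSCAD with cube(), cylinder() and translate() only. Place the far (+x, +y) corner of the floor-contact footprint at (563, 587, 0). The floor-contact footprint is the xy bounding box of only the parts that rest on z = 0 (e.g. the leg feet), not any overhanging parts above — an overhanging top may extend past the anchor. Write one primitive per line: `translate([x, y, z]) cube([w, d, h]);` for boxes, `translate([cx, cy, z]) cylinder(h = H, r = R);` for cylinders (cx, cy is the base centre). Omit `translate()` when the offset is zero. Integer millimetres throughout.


translate([469, 493, 0]) cylinder(h = 2782, r = 94);


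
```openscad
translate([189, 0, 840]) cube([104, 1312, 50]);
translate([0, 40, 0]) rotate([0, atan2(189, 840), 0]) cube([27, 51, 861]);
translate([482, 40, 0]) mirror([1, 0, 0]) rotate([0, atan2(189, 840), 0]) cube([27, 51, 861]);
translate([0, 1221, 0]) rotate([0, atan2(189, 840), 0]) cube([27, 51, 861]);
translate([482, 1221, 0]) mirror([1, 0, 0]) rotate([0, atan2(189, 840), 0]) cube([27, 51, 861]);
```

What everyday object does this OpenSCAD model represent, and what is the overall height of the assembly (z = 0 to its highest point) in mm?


A sawhorse. The overall height is 890 mm.

A beam across two mirrored pairs of raked legs — a sawhorse. The beam's underside is at z = 840 (matching the legs' vertical rise in atan2(189, 840)) and the beam is 50 mm tall, so its top is at 840 + 50 = 890 mm. The raked legs top out at the beam's underside, so that is the highest point.


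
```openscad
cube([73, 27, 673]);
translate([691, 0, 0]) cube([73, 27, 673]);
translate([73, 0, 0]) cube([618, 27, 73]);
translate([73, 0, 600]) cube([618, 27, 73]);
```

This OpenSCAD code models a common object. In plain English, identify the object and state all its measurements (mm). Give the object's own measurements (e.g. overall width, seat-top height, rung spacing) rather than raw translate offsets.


A rectangular picture frame lying in the x–z plane (depth along y). The opening is 618 mm wide (x) by 527 mm tall (z), surrounded by a border 73 mm wide on all four sides. The frame is 27 mm deep and is made of two full-height vertical stiles with two horizontal rails fitted between them.


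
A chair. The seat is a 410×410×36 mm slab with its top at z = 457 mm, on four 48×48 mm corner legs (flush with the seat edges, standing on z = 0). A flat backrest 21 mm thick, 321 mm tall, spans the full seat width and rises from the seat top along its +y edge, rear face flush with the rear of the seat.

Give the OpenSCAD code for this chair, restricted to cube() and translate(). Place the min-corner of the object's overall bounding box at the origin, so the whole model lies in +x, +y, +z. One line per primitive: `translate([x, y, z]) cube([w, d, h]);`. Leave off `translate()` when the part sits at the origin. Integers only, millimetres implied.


translate([0, 0, 421]) cube([410, 410, 36]);
cube([48, 48, 421]);
translate([362, 0, 0]) cube([48, 48, 421]);
translate([0, 362, 0]) cube([48, 48, 421]);
translate([362, 362, 0]) cube([48, 48, 421]);
translate([0, 389, 457]) cube([410, 21, 321]);


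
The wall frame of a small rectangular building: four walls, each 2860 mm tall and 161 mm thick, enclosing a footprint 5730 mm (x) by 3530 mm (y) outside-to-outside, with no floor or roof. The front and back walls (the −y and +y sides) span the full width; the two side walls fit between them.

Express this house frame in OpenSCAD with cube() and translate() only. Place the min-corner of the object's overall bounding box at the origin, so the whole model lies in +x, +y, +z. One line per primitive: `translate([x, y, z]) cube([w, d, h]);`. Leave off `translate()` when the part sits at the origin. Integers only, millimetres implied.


cube([5730, 161, 2860]);
translate([0, 3369, 0]) cube([5730, 161, 2860]);
translate([0, 161, 0]) cube([161, 3208, 2860]);
translate([5569, 161, 0]) cube([161, 3208, 2860]);


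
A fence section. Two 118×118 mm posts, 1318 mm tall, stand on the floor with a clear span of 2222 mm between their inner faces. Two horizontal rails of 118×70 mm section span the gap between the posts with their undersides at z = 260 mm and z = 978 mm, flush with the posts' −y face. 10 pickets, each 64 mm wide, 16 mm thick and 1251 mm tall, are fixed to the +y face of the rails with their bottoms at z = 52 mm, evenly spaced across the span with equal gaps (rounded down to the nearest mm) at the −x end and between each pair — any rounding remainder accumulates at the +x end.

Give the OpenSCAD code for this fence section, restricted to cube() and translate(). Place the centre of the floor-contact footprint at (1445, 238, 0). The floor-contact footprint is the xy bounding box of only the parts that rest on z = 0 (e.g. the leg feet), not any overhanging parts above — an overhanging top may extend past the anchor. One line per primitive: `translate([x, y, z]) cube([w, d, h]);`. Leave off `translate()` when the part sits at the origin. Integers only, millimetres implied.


translate([216, 179, 0]) cube([118, 118, 1318]);
translate([2556, 179, 0]) cube([118, 118, 1318]);
translate([334, 179, 260]) cube([2222, 118, 70]);
translate([334, 179, 978]) cube([2222, 118, 70]);
translate([477, 297, 52]) cube([64, 16, 1251]);
translate([684, 297, 52]) cube([64, 16, 1251]);
translate([891, 297, 52]) cube([64, 16, 1251]);
translate([1098, 297, 52]) cube([64, 16, 1251]);
translate([1305, 297, 52]) cube([64, 16, 1251]);
translate([1512, 297, 52]) cube([64, 16, 1251]);
translate([1719, 297, 52]) cube([64, 16, 1251]);
translate([1926, 297, 52]) cube([64, 16, 1251]);
translate([2133, 297, 52]) cube([64, 16, 1251]);
translate([2340, 297, 52]) cube([64, 16, 1251]);


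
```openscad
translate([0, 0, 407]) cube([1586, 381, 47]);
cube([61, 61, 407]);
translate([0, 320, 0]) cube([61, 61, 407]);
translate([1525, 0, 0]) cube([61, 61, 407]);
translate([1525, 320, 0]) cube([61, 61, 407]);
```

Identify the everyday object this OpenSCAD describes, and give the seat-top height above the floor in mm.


A bench. The seat-top height is 454 mm.

A long slab on four corner posts — a bench. The slab sits at z = 407 with thickness 47, so the top is 407 + 47 = 454 mm.


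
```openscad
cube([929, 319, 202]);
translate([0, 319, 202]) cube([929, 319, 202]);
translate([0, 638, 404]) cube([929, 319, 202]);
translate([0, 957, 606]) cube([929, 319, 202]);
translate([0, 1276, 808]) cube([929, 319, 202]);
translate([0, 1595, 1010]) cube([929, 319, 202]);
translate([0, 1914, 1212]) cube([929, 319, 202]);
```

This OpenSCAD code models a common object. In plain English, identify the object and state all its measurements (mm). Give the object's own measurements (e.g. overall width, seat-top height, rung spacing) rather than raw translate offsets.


A straight staircase of 7 solid steps. Each step is 929 mm wide (x), 319 mm deep (y, the going) and 202 mm tall (the rise). The first step rests on the floor; each subsequent step sits one going further in +y and one rise higher in +z, directly behind and above the previous step with no overlap.


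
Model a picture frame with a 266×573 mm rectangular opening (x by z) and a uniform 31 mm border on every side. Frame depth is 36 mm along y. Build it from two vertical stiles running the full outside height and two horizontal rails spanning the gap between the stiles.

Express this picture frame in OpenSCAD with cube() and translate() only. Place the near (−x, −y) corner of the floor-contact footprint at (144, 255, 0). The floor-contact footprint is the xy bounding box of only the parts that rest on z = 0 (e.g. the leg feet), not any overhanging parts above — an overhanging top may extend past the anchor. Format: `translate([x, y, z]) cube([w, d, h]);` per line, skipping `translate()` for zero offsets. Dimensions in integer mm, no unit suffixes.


translate([144, 255, 0]) cube([31, 36, 635]);
translate([441, 255, 0]) cube([31, 36, 635]);
translate([175, 255, 0]) cube([266, 36, 31]);
translate([175, 255, 604]) cube([266, 36, 31]);


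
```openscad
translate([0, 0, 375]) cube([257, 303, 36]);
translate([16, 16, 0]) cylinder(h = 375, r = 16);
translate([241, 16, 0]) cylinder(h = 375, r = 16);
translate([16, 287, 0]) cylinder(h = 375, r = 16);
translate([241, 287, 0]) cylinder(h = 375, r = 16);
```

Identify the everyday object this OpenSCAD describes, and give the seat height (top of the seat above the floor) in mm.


A stool. The seat height is 411 mm.

A 257×303×36 slab at z = 375 on four corner cylinders — a stool. The seat top is 375 + 36 = 411 mm.


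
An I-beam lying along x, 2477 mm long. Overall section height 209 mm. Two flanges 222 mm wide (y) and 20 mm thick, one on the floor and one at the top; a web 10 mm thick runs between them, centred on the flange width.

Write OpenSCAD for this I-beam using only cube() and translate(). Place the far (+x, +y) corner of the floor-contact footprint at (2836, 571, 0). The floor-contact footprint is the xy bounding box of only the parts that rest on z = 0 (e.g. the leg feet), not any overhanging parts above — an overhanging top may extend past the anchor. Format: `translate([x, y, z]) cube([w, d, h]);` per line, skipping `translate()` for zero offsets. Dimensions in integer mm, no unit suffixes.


translate([359, 349, 0]) cube([2477, 222, 20]);
translate([359, 455, 20]) cube([2477, 10, 169]);
translate([359, 349, 189]) cube([2477, 222, 20]);


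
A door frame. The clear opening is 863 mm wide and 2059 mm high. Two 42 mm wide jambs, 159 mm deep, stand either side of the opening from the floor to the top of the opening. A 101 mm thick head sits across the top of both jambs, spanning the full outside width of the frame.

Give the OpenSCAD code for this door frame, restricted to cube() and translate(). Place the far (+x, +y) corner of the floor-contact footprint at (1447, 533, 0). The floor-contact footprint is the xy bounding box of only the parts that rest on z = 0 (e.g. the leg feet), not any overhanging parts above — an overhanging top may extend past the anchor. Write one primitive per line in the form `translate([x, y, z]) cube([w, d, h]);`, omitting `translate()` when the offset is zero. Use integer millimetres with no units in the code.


translate([500, 374, 0]) cube([42, 159, 2059]);
translate([1405, 374, 0]) cube([42, 159, 2059]);
translate([500, 374, 2059]) cube([947, 159, 101]);


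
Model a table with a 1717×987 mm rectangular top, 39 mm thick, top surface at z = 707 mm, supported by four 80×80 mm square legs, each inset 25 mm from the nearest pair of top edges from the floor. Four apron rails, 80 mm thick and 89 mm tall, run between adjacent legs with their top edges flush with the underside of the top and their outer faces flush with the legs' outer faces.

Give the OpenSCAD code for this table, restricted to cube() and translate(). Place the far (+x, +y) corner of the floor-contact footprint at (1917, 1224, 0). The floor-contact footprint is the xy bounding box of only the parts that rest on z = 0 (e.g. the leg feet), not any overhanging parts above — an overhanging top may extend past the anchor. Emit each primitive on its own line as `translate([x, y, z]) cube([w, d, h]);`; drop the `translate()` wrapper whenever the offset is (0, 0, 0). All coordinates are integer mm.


// leg_h = 707 - 39 = 668
// apron z = 668 - 89 = 579
translate([225, 262, 668]) cube([1717, 987, 39]);
translate([250, 287, 0]) cube([80, 80, 668]);
translate([1837, 287, 0]) cube([80, 80, 668]);
translate([250, 1144, 0]) cube([80, 80, 668]);
translate([1837, 1144, 0]) cube([80, 80, 668]);
translate([330, 287, 579]) cube([1507, 80, 89]);
translate([330, 1144, 579]) cube([1507, 80, 89]);
translate([250, 367, 579]) cube([80, 777, 89]);
translate([1837, 367, 579]) cube([80, 777, 89]);
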